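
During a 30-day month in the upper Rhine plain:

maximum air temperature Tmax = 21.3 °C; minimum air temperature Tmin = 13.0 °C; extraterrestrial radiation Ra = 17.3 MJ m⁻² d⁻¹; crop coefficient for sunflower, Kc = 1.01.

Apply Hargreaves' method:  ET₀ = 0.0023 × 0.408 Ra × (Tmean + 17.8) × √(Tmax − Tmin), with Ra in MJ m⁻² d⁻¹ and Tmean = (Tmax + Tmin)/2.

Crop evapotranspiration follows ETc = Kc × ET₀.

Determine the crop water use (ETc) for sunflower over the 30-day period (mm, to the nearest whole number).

Tmean = (21.3 + 13.0)/2 = 17.15 °C
0.408 Ra = 0.408 × 17.3 = 7.0584 mm/d equivalent
ET₀ = 0.0023 × 7.0584 × (17.15 + 17.8) × √8.3 = 0.0023 × 7.0584 × 34.95 × 2.8810 = 1.6346 mm/d
ETc = Kc × ET₀ = 1.01 × 1.6346 = 1.6509 mm/d
Over 30 days: 1.6509 × 30 = 49.527 mm

50 mm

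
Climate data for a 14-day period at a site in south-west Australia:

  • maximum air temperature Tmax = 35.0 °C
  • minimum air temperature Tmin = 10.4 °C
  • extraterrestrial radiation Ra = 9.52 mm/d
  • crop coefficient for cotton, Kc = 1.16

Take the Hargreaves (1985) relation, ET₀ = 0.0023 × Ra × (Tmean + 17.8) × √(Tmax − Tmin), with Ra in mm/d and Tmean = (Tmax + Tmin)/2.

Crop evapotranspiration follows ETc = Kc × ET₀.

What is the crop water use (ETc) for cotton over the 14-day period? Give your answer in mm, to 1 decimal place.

71.4 mm

Tmean = (35.0 + 10.4)/2 = 22.70 °C
ET₀ = 0.0023 × 9.52 × (22.70 + 17.8) × √24.6 = 0.0023 × 9.52 × 40.50 × 4.9598 = 4.3983 mm/d
ETc = Kc × ET₀ = 1.16 × 4.3983 = 5.1020 mm/d
Over 14 days: 5.1020 × 14 = 71.428 mm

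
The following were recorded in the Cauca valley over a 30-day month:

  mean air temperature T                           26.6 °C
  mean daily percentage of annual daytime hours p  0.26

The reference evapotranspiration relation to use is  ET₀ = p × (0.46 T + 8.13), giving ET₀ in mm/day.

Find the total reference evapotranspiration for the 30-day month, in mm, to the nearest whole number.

159 mm

ET₀ = 0.26 × (0.46 × 26.6 + 8.13) = 0.26 × 20.366 = 5.2952 mm/d
Monthly total = 5.2952 × 30 = 158.856 mm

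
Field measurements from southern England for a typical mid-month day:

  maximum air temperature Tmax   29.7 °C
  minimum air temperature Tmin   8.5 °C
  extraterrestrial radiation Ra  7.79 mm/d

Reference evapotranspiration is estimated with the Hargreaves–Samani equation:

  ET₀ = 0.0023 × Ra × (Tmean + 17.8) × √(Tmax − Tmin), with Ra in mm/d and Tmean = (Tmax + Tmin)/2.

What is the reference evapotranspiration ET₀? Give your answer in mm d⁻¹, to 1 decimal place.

3.0 mm d⁻¹

Tmean = (29.7 + 8.5)/2 = 19.10 °C
ET₀ = 0.0023 × 7.79 × (19.10 + 17.8) × √21.2 = 0.0023 × 7.79 × 36.90 × 4.6043 = 3.0441 mm/d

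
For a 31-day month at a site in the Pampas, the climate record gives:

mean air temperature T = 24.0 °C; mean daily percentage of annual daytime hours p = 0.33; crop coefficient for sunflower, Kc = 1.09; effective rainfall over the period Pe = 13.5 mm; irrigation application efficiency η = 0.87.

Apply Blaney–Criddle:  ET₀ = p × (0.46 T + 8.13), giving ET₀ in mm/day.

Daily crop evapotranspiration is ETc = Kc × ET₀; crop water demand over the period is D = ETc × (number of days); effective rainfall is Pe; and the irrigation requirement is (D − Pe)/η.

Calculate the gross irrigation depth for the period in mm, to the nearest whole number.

ET₀ = 0.33 × (0.46 × 24.0 + 8.13) = 0.33 × 19.170 = 6.3261 mm/d
ETc = Kc × ET₀ = 1.09 × 6.3261 = 6.8954 mm/d
Crop demand D = ETc × 31 d = 6.8954 × 31 = 213.757 mm
D − Pe = 213.757 − 13.5 = 200.257 mm
Gross irrigation = 200.257 / 0.87 = 230.180 mm

230 mm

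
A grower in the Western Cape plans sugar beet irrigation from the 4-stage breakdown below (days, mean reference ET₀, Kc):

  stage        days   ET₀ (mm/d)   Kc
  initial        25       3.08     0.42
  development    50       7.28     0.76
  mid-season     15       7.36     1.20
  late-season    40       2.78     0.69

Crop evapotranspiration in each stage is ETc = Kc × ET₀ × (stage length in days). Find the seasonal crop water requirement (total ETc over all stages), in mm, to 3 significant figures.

initial: 0.42 × 3.08 × 25 = 32.34 mm
development: 0.76 × 7.28 × 50 = 276.64 mm
mid-season: 1.20 × 7.36 × 15 = 132.48 mm
late-season: 0.69 × 2.78 × 40 = 76.73 mm
Seasonal total = 518.19 mm

518 mm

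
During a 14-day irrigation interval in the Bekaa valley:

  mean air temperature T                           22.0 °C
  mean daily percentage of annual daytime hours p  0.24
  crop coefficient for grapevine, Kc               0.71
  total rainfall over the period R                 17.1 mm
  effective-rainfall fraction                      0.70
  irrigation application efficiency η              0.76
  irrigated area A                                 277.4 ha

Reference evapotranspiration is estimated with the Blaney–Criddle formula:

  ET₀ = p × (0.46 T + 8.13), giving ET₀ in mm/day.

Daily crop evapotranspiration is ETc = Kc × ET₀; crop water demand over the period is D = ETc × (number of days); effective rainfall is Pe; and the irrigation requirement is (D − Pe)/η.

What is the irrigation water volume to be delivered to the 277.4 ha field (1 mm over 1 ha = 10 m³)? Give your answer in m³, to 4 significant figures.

ET₀ = 0.24 × (0.46 × 22.0 + 8.13) = 0.24 × 18.250 = 4.3800 mm/d
ETc = Kc × ET₀ = 0.71 × 4.3800 = 3.1098 mm/d
Crop demand D = ETc × 14 d = 3.1098 × 14 = 43.537 mm
Pe = 0.70 × 17.1 = 11.970 mm
D − Pe = 43.537 − 11.970 = 31.567 mm
Gross irrigation = 31.567 / 0.76 = 41.536 mm
Volume = 41.536 mm × 277.4 ha × 10 = 115220.9 m³

115200 m³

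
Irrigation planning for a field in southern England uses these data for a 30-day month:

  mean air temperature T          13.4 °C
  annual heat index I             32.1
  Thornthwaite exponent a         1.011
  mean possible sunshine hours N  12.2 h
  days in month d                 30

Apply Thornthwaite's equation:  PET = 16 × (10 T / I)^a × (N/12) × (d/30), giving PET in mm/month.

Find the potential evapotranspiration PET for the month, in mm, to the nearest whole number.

69 mm

10T/I = 10 × 13.4 / 32.1 = 4.1745
(10T/I)^a = 4.1745^1.011 = 4.2406
Uncorrected PET = 16 × 4.2406 = 67.850 mm
Correction = (N/12)(d/30) = (12.2/12)(30/30) = 1.0167
PET = 67.850 × 1.0167 = 68.983 mm/month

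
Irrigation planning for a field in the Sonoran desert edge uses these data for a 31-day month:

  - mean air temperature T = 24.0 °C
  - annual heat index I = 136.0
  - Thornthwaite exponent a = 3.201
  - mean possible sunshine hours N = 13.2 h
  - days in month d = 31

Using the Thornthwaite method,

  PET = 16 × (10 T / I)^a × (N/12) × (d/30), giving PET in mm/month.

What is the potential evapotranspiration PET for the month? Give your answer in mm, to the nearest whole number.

112 mm

10T/I = 10 × 24.0 / 136.0 = 1.7647
(10T/I)^a = 1.7647^3.201 = 6.1602
Uncorrected PET = 16 × 6.1602 = 98.563 mm
Correction = (N/12)(d/30) = (13.2/12)(31/30) = 1.1367
PET = 98.563 × 1.1367 = 112.037 mm/month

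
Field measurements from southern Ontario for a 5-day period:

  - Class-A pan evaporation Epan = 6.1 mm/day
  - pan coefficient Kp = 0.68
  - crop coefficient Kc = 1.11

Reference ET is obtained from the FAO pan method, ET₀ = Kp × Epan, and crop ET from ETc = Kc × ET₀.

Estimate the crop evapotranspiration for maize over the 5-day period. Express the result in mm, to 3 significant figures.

ET₀ = 0.68 × 6.1 = 4.1480 mm/d
ETc = Kc × ET₀ = 1.11 × 4.1480 = 4.6043 mm/d
Over 5 days: 4.6043 × 5 = 23.022 mm

23.0 mm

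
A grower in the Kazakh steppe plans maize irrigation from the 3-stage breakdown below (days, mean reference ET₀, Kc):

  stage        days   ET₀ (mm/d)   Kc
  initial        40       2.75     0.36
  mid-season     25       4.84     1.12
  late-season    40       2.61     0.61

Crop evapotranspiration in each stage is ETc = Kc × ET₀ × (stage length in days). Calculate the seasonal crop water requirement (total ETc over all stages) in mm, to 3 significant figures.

initial: 0.36 × 2.75 × 40 = 39.60 mm
mid-season: 1.12 × 4.84 × 25 = 135.52 mm
late-season: 0.61 × 2.61 × 40 = 63.68 mm
Seasonal total = 238.80 mm

239 mm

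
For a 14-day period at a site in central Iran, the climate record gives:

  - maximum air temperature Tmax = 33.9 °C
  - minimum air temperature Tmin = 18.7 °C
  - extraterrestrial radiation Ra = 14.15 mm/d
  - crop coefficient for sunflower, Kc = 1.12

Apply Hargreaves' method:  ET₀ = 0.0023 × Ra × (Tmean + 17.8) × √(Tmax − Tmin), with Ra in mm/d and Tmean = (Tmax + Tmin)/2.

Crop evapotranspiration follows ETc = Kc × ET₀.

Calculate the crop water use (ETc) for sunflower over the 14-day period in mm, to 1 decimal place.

87.7 mm

Tmean = (33.9 + 18.7)/2 = 26.30 °C
ET₀ = 0.0023 × 14.15 × (26.30 + 17.8) × √15.2 = 0.0023 × 14.15 × 44.10 × 3.8987 = 5.5955 mm/d
ETc = Kc × ET₀ = 1.12 × 5.5955 = 6.2670 mm/d
Over 14 days: 6.2670 × 14 = 87.738 mm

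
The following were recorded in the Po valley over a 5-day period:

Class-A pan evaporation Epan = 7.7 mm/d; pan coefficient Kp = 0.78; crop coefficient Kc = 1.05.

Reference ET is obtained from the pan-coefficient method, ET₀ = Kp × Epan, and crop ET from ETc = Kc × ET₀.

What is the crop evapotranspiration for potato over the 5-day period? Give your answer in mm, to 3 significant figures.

ET₀ = 0.78 × 7.7 = 6.0060 mm/d
ETc = Kc × ET₀ = 1.05 × 6.0060 = 6.3063 mm/d
Over 5 days: 6.3063 × 5 = 31.532 mm

31.5 mm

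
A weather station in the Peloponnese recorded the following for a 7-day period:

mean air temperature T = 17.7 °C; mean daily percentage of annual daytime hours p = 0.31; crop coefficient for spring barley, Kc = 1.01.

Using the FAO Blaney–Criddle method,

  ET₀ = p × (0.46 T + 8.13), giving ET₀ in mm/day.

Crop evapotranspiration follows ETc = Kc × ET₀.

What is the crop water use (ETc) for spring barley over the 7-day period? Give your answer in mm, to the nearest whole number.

36 mm

ET₀ = 0.31 × (0.46 × 17.7 + 8.13) = 0.31 × 16.272 = 5.0443 mm/d
ETc = Kc × ET₀ = 1.01 × 5.0443 = 5.0947 mm/d
Over 7 days: 5.0947 × 7 = 35.663 mm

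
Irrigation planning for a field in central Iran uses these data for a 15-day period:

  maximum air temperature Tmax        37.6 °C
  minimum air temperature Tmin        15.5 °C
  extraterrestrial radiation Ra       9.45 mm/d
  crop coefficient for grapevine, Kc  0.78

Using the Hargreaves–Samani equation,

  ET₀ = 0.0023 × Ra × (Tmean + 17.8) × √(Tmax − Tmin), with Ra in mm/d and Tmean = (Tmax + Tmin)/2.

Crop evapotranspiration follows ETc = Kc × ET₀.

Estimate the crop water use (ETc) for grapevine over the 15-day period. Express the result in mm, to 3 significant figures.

Tmean = (37.6 + 15.5)/2 = 26.55 °C
ET₀ = 0.0023 × 9.45 × (26.55 + 17.8) × √22.1 = 0.0023 × 9.45 × 44.35 × 4.7011 = 4.5316 mm/d
ETc = Kc × ET₀ = 0.78 × 4.5316 = 3.5346 mm/d
Over 15 days: 3.5346 × 15 = 53.019 mm

53.0 mm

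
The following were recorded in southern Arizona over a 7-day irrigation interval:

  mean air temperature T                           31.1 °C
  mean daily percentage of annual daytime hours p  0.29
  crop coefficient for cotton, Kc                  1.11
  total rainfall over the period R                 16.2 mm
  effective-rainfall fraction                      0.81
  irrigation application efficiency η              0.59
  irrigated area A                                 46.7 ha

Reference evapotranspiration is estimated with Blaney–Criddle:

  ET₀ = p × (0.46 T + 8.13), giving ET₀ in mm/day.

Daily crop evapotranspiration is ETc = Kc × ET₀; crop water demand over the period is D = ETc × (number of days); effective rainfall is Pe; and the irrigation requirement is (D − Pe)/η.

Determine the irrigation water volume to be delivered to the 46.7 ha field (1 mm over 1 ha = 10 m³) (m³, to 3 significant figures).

29600 m³

ET₀ = 0.29 × (0.46 × 31.1 + 8.13) = 0.29 × 22.436 = 6.5064 mm/d
ETc = Kc × ET₀ = 1.11 × 6.5064 = 7.2221 mm/d
Crop demand D = ETc × 7 d = 7.2221 × 7 = 50.555 mm
Pe = 0.81 × 16.2 = 13.122 mm
D − Pe = 50.555 − 13.122 = 37.433 mm
Gross irrigation = 37.433 / 0.59 = 63.446 mm
Volume = 63.446 mm × 46.7 ha × 10 = 29629.3 m³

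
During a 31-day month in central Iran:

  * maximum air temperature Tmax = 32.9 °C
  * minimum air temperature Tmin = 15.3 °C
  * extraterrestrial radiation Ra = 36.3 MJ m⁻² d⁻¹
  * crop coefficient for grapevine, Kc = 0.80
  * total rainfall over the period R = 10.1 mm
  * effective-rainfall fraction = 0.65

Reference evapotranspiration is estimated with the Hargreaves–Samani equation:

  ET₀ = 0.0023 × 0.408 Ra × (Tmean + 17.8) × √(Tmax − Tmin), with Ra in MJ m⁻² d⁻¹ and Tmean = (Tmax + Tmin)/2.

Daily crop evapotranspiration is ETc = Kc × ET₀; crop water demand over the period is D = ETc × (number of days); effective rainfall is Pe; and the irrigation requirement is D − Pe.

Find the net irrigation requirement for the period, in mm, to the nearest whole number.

Tmean = (32.9 + 15.3)/2 = 24.10 °C
0.408 Ra = 0.408 × 36.3 = 14.8104 mm/d equivalent
ET₀ = 0.0023 × 14.8104 × (24.10 + 17.8) × √17.6 = 0.0023 × 14.8104 × 41.90 × 4.1952 = 5.9877 mm/d
ETc = Kc × ET₀ = 0.80 × 5.9877 = 4.7902 mm/d
Crop demand D = ETc × 31 d = 4.7902 × 31 = 148.496 mm
Pe = 0.65 × 10.1 = 6.565 mm
D − Pe = 148.496 − 6.565 = 141.931 mm

142 mm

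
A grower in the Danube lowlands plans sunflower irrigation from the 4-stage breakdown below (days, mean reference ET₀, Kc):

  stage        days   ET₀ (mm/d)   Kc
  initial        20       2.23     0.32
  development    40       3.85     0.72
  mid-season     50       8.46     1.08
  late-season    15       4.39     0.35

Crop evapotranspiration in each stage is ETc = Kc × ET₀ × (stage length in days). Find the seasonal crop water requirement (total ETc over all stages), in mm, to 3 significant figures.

initial: 0.32 × 2.23 × 20 = 14.27 mm
development: 0.72 × 3.85 × 40 = 110.88 mm
mid-season: 1.08 × 8.46 × 50 = 456.84 mm
late-season: 0.35 × 4.39 × 15 = 23.05 mm
Seasonal total = 605.04 mm

605 mm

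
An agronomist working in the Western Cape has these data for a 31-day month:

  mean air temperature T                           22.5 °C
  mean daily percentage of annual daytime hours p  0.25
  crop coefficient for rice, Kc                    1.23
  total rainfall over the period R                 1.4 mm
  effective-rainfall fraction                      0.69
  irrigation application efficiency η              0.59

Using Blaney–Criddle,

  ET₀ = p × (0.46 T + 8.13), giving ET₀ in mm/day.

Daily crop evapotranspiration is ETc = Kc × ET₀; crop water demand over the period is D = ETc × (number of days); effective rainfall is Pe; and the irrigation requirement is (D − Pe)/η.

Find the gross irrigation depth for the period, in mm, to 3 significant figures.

297 mm

ET₀ = 0.25 × (0.46 × 22.5 + 8.13) = 0.25 × 18.480 = 4.6200 mm/d
ETc = Kc × ET₀ = 1.23 × 4.6200 = 5.6826 mm/d
Crop demand D = ETc × 31 d = 5.6826 × 31 = 176.161 mm
Pe = 0.69 × 1.4 = 0.966 mm
D − Pe = 176.161 − 0.966 = 175.195 mm
Gross irrigation = 175.195 / 0.59 = 296.941 mm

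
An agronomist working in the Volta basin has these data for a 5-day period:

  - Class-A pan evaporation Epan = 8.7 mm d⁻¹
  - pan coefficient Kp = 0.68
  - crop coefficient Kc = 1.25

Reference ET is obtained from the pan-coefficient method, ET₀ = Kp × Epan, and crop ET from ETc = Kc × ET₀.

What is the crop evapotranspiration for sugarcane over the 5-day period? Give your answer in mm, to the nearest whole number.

ET₀ = 0.68 × 8.7 = 5.9160 mm/d
ETc = Kc × ET₀ = 1.25 × 5.9160 = 7.3950 mm/d
Over 5 days: 7.3950 × 5 = 36.975 mm

37 mm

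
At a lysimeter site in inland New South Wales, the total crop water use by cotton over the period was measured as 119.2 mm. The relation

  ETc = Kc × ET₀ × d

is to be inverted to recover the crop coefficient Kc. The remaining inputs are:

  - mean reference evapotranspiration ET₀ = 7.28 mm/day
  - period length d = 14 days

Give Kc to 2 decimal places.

1.17

ETc = Kc × ET₀ × d  ⇒  Kc = ETc / (ET₀ × d)
Kc = 119.2 / (7.28 × 14) = 119.2 / 101.92 = 1.1695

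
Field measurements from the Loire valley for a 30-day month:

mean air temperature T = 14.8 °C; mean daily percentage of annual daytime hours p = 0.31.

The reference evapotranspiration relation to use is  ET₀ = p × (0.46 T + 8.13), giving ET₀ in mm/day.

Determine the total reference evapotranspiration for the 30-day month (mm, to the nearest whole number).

ET₀ = 0.31 × (0.46 × 14.8 + 8.13) = 0.31 × 14.938 = 4.6308 mm/d
Monthly total = 4.6308 × 30 = 138.924 mm

139 mm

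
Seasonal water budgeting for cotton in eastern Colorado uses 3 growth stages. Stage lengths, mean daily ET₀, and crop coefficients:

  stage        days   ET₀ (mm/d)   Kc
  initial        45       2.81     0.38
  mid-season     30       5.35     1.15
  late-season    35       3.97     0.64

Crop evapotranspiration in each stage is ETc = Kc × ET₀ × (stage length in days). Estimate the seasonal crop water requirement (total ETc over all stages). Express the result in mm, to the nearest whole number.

322 mm

initial: 0.38 × 2.81 × 45 = 48.05 mm
mid-season: 1.15 × 5.35 × 30 = 184.58 mm
late-season: 0.64 × 3.97 × 35 = 88.93 mm
Seasonal total = 321.56 mm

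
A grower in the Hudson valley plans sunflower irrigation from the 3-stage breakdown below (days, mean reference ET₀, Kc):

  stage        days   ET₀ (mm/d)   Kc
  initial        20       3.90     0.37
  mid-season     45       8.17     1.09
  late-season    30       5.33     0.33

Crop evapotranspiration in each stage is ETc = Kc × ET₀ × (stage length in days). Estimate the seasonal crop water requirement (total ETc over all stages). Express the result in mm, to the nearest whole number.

482 mm

initial: 0.37 × 3.90 × 20 = 28.86 mm
mid-season: 1.09 × 8.17 × 45 = 400.74 mm
late-season: 0.33 × 5.33 × 30 = 52.77 mm
Seasonal total = 482.37 mm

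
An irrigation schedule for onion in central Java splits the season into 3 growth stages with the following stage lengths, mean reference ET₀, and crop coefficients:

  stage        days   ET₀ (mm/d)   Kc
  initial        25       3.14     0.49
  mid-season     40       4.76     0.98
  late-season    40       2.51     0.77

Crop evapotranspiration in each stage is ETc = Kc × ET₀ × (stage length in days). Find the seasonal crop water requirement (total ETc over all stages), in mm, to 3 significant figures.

initial: 0.49 × 3.14 × 25 = 38.47 mm
mid-season: 0.98 × 4.76 × 40 = 186.59 mm
late-season: 0.77 × 2.51 × 40 = 77.31 mm
Seasonal total = 302.37 mm

302 mm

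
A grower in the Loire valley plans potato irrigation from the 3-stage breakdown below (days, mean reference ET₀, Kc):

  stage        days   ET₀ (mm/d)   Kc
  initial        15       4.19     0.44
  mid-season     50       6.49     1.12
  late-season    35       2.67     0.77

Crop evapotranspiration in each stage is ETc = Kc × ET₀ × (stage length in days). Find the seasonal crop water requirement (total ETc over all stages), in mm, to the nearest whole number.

initial: 0.44 × 4.19 × 15 = 27.65 mm
mid-season: 1.12 × 6.49 × 50 = 363.44 mm
late-season: 0.77 × 2.67 × 35 = 71.96 mm
Seasonal total = 463.05 mm

463 mm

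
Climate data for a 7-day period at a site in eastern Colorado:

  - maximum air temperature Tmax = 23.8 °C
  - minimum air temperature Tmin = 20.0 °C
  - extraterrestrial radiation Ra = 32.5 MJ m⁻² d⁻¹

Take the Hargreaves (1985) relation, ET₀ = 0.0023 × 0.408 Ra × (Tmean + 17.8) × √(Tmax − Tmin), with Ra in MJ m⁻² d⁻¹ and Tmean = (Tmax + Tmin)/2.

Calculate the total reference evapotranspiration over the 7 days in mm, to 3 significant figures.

16.5 mm

Tmean = (23.8 + 20.0)/2 = 21.90 °C
0.408 Ra = 0.408 × 32.5 = 13.2600 mm/d equivalent
ET₀ = 0.0023 × 13.2600 × (21.90 + 17.8) × √3.8 = 0.0023 × 13.2600 × 39.70 × 1.9494 = 2.3603 mm/d
Over 7 days: 2.3603 × 7 = 16.522 mm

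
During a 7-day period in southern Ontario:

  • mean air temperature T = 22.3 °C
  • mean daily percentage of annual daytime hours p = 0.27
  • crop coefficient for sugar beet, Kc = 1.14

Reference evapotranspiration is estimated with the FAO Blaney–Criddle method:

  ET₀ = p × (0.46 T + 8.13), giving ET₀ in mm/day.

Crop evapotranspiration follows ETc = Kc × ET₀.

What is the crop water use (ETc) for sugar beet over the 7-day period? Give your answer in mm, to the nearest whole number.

40 mm

ET₀ = 0.27 × (0.46 × 22.3 + 8.13) = 0.27 × 18.388 = 4.9648 mm/d
ETc = Kc × ET₀ = 1.14 × 4.9648 = 5.6599 mm/d
Over 7 days: 5.6599 × 7 = 39.619 mm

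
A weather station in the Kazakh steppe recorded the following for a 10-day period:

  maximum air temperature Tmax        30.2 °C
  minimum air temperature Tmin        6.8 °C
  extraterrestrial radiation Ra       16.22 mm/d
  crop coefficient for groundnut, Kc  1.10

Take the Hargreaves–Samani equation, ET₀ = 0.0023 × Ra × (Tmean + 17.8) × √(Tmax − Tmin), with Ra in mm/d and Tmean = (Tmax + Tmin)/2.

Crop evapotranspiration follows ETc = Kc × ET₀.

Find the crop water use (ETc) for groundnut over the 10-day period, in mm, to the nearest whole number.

72 mm

Tmean = (30.2 + 6.8)/2 = 18.50 °C
ET₀ = 0.0023 × 16.22 × (18.50 + 17.8) × √23.4 = 0.0023 × 16.22 × 36.30 × 4.8374 = 6.5508 mm/d
ETc = Kc × ET₀ = 1.10 × 6.5508 = 7.2059 mm/d
Over 10 days: 7.2059 × 10 = 72.059 mm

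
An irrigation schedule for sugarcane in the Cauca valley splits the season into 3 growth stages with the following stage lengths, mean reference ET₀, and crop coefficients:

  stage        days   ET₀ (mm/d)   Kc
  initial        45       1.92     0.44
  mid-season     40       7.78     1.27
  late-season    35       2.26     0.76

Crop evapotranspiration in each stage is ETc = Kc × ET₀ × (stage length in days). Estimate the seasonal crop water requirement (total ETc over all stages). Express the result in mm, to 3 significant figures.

initial: 0.44 × 1.92 × 45 = 38.02 mm
mid-season: 1.27 × 7.78 × 40 = 395.22 mm
late-season: 0.76 × 2.26 × 35 = 60.12 mm
Seasonal total = 493.36 mm

493 mm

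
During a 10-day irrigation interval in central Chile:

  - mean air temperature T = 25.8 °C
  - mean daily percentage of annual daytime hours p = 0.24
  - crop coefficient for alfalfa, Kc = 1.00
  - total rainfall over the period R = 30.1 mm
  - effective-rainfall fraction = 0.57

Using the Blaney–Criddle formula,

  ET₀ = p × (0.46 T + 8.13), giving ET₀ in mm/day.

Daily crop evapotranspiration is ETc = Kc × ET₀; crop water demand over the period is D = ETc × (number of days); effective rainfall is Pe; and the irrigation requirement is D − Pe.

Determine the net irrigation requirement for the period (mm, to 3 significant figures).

30.8 mm

ET₀ = 0.24 × (0.46 × 25.8 + 8.13) = 0.24 × 19.998 = 4.7995 mm/d
ETc = Kc × ET₀ = 1.00 × 4.7995 = 4.7995 mm/d
Crop demand D = ETc × 10 d = 4.7995 × 10 = 47.995 mm
Pe = 0.57 × 30.1 = 17.157 mm
D − Pe = 47.995 − 17.157 = 30.838 mm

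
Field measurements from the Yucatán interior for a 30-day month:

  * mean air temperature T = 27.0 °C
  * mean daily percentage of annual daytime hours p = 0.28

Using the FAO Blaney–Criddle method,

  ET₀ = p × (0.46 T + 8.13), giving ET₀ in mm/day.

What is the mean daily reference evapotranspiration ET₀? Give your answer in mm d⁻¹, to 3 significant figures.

ET₀ = 0.28 × (0.46 × 27.0 + 8.13) = 0.28 × 20.550 = 5.7540 mm/d

5.75 mm d⁻¹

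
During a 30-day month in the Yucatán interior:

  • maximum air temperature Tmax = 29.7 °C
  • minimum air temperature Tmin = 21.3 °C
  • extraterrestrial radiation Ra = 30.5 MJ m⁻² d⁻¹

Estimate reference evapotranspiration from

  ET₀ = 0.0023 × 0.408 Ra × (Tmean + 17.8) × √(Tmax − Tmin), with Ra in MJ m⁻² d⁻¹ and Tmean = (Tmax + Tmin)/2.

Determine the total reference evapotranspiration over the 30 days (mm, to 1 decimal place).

Tmean = (29.7 + 21.3)/2 = 25.50 °C
0.408 Ra = 0.408 × 30.5 = 12.4440 mm/d equivalent
ET₀ = 0.0023 × 12.4440 × (25.50 + 17.8) × √8.4 = 0.0023 × 12.4440 × 43.30 × 2.8983 = 3.5919 mm/d
Over 30 days: 3.5919 × 30 = 107.757 mm

107.8 mm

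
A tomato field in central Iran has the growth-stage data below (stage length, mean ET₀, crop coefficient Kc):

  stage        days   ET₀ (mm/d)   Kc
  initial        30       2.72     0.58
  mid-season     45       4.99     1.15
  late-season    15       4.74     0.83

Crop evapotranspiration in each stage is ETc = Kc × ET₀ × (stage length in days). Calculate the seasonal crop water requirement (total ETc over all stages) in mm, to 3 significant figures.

initial: 0.58 × 2.72 × 30 = 47.33 mm
mid-season: 1.15 × 4.99 × 45 = 258.23 mm
late-season: 0.83 × 4.74 × 15 = 59.01 mm
Seasonal total = 364.57 mm

365 mm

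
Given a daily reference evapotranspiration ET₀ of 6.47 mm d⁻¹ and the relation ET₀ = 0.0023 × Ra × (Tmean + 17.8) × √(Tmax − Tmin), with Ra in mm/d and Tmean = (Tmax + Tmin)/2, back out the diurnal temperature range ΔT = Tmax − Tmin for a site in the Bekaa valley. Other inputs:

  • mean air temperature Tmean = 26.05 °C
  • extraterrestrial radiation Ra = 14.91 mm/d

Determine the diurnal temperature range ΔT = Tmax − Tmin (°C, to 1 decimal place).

18.5 °C

√ΔT = ET₀ / [0.0023 × Ra × (Tmean+17.8)] = 6.47 / (0.0023 × 14.91 × 43.85) = 4.3026
ΔT = 4.3026² = 18.512 °C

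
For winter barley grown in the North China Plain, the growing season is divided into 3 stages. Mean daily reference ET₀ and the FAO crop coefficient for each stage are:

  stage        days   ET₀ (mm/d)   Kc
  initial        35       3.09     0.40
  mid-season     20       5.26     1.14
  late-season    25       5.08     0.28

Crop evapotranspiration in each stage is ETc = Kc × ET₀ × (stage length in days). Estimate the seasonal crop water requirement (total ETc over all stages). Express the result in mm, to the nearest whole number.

initial: 0.40 × 3.09 × 35 = 43.26 mm
mid-season: 1.14 × 5.26 × 20 = 119.93 mm
late-season: 0.28 × 5.08 × 25 = 35.56 mm
Seasonal total = 198.75 mm

199 mm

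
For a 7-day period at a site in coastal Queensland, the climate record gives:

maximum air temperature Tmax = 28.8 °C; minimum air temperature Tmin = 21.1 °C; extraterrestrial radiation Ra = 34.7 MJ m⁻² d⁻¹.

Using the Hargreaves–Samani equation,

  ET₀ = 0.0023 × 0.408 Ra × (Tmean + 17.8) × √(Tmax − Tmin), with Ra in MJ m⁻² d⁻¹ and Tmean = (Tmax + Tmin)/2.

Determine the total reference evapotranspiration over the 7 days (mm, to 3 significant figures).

Tmean = (28.8 + 21.1)/2 = 24.95 °C
0.408 Ra = 0.408 × 34.7 = 14.1576 mm/d equivalent
ET₀ = 0.0023 × 14.1576 × (24.95 + 17.8) × √7.7 = 0.0023 × 14.1576 × 42.75 × 2.7749 = 3.8628 mm/d
Over 7 days: 3.8628 × 7 = 27.040 mm

27.0 mm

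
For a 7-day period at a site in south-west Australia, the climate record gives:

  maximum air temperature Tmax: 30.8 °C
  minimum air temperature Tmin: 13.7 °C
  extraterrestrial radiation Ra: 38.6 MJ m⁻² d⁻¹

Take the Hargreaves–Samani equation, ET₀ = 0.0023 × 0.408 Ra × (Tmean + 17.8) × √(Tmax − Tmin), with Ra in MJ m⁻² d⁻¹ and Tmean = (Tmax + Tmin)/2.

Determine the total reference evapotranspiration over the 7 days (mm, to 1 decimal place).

42.0 mm

Tmean = (30.8 + 13.7)/2 = 22.25 °C
0.408 Ra = 0.408 × 38.6 = 15.7488 mm/d equivalent
ET₀ = 0.0023 × 15.7488 × (22.25 + 17.8) × √17.1 = 0.0023 × 15.7488 × 40.05 × 4.1352 = 5.9989 mm/d
Over 7 days: 5.9989 × 7 = 41.992 mm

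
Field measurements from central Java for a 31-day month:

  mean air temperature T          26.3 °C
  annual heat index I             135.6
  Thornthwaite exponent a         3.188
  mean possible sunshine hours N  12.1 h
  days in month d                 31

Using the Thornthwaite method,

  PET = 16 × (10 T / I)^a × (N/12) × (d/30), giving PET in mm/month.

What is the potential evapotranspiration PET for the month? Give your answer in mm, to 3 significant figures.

10T/I = 10 × 26.3 / 135.6 = 1.9395
(10T/I)^a = 1.9395^3.188 = 8.2633
Uncorrected PET = 16 × 8.2633 = 132.213 mm
Correction = (N/12)(d/30) = (12.1/12)(31/30) = 1.0419
PET = 132.213 × 1.0419 = 137.753 mm/month

138 mm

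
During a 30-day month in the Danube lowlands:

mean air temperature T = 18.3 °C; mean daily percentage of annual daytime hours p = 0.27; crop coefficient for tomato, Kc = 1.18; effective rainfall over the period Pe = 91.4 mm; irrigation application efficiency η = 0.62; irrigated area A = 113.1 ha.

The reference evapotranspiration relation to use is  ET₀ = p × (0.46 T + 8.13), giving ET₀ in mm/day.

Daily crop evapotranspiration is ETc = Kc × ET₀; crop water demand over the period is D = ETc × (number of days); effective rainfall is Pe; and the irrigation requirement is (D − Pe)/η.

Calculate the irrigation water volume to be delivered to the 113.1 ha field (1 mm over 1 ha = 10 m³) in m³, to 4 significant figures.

121800 m³

ET₀ = 0.27 × (0.46 × 18.3 + 8.13) = 0.27 × 16.548 = 4.4680 mm/d
ETc = Kc × ET₀ = 1.18 × 4.4680 = 5.2722 mm/d
Crop demand D = ETc × 30 d = 5.2722 × 30 = 158.166 mm
D − Pe = 158.166 − 91.4 = 66.766 mm
Gross irrigation = 66.766 / 0.62 = 107.687 mm
Volume = 107.687 mm × 113.1 ha × 10 = 121794.0 m³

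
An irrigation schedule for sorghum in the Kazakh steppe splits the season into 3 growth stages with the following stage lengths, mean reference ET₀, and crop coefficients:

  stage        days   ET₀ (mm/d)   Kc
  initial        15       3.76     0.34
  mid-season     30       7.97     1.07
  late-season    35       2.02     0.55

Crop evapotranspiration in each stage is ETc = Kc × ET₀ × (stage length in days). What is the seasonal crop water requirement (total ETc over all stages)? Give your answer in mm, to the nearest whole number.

initial: 0.34 × 3.76 × 15 = 19.18 mm
mid-season: 1.07 × 7.97 × 30 = 255.84 mm
late-season: 0.55 × 2.02 × 35 = 38.89 mm
Seasonal total = 313.91 mm

314 mm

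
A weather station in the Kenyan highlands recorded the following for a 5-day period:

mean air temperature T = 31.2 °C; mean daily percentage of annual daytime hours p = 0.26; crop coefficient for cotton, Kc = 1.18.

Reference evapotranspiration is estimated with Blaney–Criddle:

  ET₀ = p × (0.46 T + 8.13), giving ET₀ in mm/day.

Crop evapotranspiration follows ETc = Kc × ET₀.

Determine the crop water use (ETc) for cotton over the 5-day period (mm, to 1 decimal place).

ET₀ = 0.26 × (0.46 × 31.2 + 8.13) = 0.26 × 22.482 = 5.8453 mm/d
ETc = Kc × ET₀ = 1.18 × 5.8453 = 6.8975 mm/d
Over 5 days: 6.8975 × 5 = 34.488 mm

34.5 mm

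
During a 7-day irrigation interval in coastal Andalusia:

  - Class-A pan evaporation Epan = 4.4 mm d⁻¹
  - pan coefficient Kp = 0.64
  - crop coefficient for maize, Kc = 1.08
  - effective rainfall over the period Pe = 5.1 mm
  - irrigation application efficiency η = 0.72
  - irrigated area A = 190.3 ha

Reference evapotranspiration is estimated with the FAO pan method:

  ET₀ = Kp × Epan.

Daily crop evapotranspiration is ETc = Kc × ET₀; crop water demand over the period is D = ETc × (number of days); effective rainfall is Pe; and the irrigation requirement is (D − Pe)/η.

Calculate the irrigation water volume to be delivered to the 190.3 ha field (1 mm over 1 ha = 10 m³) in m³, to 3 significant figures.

ET₀ = 0.64 × 4.4 = 2.8160 mm/d
ETc = Kc × ET₀ = 1.08 × 2.8160 = 3.0413 mm/d
Crop demand D = ETc × 7 d = 3.0413 × 7 = 21.289 mm
D − Pe = 21.289 − 5.1 = 16.189 mm
Gross irrigation = 16.189 / 0.72 = 22.485 mm
Volume = 22.485 mm × 190.3 ha × 10 = 42789.0 m³

42800 m³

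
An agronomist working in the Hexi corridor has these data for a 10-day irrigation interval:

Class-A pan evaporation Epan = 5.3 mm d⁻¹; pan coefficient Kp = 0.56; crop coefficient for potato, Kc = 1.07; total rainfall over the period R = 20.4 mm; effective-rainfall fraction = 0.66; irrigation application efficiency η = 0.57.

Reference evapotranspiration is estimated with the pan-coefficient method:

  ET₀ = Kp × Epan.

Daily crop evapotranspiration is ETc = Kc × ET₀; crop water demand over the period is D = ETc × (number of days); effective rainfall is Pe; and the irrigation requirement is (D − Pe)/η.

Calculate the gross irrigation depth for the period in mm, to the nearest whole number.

ET₀ = 0.56 × 5.3 = 2.9680 mm/d
ETc = Kc × ET₀ = 1.07 × 2.9680 = 3.1758 mm/d
Crop demand D = ETc × 10 d = 3.1758 × 10 = 31.758 mm
Pe = 0.66 × 20.4 = 13.464 mm
D − Pe = 31.758 − 13.464 = 18.294 mm
Gross irrigation = 18.294 / 0.57 = 32.095 mm

32 mm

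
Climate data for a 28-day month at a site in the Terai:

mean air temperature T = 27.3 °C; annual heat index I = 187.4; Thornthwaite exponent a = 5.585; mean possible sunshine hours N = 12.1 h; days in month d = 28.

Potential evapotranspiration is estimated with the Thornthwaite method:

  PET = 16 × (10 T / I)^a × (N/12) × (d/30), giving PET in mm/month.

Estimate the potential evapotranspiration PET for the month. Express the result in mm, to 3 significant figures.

123 mm

10T/I = 10 × 27.3 / 187.4 = 1.4568
(10T/I)^a = 1.4568^5.585 = 8.1769
Uncorrected PET = 16 × 8.1769 = 130.830 mm
Correction = (N/12)(d/30) = (12.1/12)(28/30) = 0.9411
PET = 130.830 × 0.9411 = 123.124 mm/month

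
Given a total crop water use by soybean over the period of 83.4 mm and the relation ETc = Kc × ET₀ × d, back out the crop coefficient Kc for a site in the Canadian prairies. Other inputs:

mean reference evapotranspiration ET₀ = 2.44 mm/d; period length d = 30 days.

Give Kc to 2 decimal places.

1.14

ETc = Kc × ET₀ × d  ⇒  Kc = ETc / (ET₀ × d)
Kc = 83.4 / (2.44 × 30) = 83.4 / 73.20 = 1.1393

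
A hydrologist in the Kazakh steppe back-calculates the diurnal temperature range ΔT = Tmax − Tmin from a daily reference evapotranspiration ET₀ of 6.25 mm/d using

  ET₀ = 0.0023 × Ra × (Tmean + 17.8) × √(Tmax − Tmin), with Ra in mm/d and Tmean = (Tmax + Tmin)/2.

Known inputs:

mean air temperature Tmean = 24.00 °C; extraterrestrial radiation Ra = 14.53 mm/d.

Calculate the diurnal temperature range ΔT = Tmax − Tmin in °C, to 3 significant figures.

√ΔT = ET₀ / [0.0023 × Ra × (Tmean+17.8)] = 6.25 / (0.0023 × 14.53 × 41.80) = 4.4741
ΔT = 4.4741² = 20.018 °C

20.0 °C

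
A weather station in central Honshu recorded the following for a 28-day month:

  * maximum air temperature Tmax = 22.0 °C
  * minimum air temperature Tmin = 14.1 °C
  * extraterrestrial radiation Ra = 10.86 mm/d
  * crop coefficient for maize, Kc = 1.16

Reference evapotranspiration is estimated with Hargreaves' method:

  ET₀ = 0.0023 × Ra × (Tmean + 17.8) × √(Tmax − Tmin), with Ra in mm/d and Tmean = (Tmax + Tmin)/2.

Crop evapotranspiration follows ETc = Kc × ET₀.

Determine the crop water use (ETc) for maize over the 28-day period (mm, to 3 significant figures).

81.7 mm

Tmean = (22.0 + 14.1)/2 = 18.05 °C
ET₀ = 0.0023 × 10.86 × (18.05 + 17.8) × √7.9 = 0.0023 × 10.86 × 35.85 × 2.8107 = 2.5169 mm/d
ETc = Kc × ET₀ = 1.16 × 2.5169 = 2.9196 mm/d
Over 28 days: 2.9196 × 28 = 81.749 mm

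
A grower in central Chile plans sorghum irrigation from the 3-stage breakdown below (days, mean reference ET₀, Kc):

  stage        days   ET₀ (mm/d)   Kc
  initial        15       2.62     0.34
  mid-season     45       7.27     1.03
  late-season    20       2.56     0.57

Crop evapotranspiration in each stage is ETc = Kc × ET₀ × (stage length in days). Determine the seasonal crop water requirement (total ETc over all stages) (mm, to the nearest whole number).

380 mm

initial: 0.34 × 2.62 × 15 = 13.36 mm
mid-season: 1.03 × 7.27 × 45 = 336.96 mm
late-season: 0.57 × 2.56 × 20 = 29.18 mm
Seasonal total = 379.50 mm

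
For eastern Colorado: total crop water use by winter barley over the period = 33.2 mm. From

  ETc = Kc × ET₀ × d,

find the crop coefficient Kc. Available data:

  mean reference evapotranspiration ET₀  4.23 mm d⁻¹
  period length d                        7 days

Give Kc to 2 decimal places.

ETc = Kc × ET₀ × d  ⇒  Kc = ETc / (ET₀ × d)
Kc = 33.2 / (4.23 × 7) = 33.2 / 29.61 = 1.1212

1.12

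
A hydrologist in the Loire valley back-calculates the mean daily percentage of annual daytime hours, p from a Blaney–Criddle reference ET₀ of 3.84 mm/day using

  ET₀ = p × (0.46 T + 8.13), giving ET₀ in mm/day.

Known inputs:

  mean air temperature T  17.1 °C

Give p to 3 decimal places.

p = ET₀ / (0.46 T + 8.13) = 3.84 / (0.46 × 17.1 + 8.13) = 3.84 / 15.996 = 0.2401

0.240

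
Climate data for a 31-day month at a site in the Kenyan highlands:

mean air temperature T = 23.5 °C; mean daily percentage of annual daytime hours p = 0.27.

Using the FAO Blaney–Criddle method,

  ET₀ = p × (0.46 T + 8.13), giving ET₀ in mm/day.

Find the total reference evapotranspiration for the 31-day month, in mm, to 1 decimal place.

ET₀ = 0.27 × (0.46 × 23.5 + 8.13) = 0.27 × 18.940 = 5.1138 mm/d
Monthly total = 5.1138 × 31 = 158.528 mm

158.5 mm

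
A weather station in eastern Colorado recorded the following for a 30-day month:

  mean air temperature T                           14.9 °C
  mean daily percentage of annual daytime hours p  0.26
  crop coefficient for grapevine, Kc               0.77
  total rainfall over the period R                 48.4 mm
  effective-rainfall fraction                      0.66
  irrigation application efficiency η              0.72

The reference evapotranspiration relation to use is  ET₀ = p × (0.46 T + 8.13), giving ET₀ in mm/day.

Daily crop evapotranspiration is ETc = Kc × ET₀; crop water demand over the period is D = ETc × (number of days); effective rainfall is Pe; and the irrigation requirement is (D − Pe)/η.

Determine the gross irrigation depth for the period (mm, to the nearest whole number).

81 mm

ET₀ = 0.26 × (0.46 × 14.9 + 8.13) = 0.26 × 14.984 = 3.8958 mm/d
ETc = Kc × ET₀ = 0.77 × 3.8958 = 2.9998 mm/d
Crop demand D = ETc × 30 d = 2.9998 × 30 = 89.994 mm
Pe = 0.66 × 48.4 = 31.944 mm
D − Pe = 89.994 − 31.944 = 58.050 mm
Gross irrigation = 58.050 / 0.72 = 80.625 mm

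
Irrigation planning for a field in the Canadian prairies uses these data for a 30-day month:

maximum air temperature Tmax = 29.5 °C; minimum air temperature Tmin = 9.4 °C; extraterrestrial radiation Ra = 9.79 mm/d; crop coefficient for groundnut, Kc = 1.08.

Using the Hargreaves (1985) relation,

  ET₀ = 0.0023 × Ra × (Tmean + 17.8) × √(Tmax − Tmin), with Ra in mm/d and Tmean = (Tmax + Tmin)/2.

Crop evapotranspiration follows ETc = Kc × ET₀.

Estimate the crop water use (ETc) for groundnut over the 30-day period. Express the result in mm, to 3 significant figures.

122 mm

Tmean = (29.5 + 9.4)/2 = 19.45 °C
ET₀ = 0.0023 × 9.79 × (19.45 + 17.8) × √20.1 = 0.0023 × 9.79 × 37.25 × 4.4833 = 3.7604 mm/d
ETc = Kc × ET₀ = 1.08 × 3.7604 = 4.0612 mm/d
Over 30 days: 4.0612 × 30 = 121.836 mm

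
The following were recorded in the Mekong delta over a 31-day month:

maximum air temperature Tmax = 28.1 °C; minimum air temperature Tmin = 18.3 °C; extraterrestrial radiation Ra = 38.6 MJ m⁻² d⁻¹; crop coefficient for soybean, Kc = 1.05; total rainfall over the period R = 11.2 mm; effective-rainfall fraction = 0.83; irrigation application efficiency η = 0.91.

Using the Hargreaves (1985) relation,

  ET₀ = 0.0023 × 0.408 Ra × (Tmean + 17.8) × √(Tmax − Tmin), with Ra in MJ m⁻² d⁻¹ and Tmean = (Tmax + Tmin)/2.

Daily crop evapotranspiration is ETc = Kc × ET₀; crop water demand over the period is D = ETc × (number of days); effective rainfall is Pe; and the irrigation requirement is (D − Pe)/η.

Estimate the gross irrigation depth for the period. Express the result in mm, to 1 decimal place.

156.1 mm

Tmean = (28.1 + 18.3)/2 = 23.20 °C
0.408 Ra = 0.408 × 38.6 = 15.7488 mm/d equivalent
ET₀ = 0.0023 × 15.7488 × (23.20 + 17.8) × √9.8 = 0.0023 × 15.7488 × 41.00 × 3.1305 = 4.6491 mm/d
ETc = Kc × ET₀ = 1.05 × 4.6491 = 4.8816 mm/d
Crop demand D = ETc × 31 d = 4.8816 × 31 = 151.330 mm
Pe = 0.83 × 11.2 = 9.296 mm
D − Pe = 151.330 − 9.296 = 142.034 mm
Gross irrigation = 142.034 / 0.91 = 156.081 mm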